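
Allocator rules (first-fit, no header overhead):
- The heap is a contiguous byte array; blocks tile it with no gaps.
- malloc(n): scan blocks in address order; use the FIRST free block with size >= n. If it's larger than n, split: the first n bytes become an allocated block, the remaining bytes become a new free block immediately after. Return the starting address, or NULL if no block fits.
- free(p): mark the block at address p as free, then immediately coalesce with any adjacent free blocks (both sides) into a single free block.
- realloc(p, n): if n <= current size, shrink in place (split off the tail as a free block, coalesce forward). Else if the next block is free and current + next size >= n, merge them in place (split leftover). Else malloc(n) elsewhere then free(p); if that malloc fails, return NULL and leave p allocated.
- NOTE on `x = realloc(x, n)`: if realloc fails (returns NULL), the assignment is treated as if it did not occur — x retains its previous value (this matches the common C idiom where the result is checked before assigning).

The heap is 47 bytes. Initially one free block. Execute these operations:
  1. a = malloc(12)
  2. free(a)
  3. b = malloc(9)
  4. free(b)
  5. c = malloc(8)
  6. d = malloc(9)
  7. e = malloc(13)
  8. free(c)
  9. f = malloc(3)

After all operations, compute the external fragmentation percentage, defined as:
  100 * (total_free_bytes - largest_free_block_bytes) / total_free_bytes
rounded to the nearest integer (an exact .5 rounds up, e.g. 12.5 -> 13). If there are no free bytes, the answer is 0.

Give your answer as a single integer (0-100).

Answer: 23

Derivation:
Op 1: a = malloc(12) -> a = 0; heap: [0-11 ALLOC][12-46 FREE]
Op 2: free(a) -> (freed a); heap: [0-46 FREE]
Op 3: b = malloc(9) -> b = 0; heap: [0-8 ALLOC][9-46 FREE]
Op 4: free(b) -> (freed b); heap: [0-46 FREE]
Op 5: c = malloc(8) -> c = 0; heap: [0-7 ALLOC][8-46 FREE]
Op 6: d = malloc(9) -> d = 8; heap: [0-7 ALLOC][8-16 ALLOC][17-46 FREE]
Op 7: e = malloc(13) -> e = 17; heap: [0-7 ALLOC][8-16 ALLOC][17-29 ALLOC][30-46 FREE]
Op 8: free(c) -> (freed c); heap: [0-7 FREE][8-16 ALLOC][17-29 ALLOC][30-46 FREE]
Op 9: f = malloc(3) -> f = 0; heap: [0-2 ALLOC][3-7 FREE][8-16 ALLOC][17-29 ALLOC][30-46 FREE]
Free blocks: [5 17] total_free=22 largest=17 -> 100*(22-17)/22 = 500/22 ≈ 22.727 -> rounds to 23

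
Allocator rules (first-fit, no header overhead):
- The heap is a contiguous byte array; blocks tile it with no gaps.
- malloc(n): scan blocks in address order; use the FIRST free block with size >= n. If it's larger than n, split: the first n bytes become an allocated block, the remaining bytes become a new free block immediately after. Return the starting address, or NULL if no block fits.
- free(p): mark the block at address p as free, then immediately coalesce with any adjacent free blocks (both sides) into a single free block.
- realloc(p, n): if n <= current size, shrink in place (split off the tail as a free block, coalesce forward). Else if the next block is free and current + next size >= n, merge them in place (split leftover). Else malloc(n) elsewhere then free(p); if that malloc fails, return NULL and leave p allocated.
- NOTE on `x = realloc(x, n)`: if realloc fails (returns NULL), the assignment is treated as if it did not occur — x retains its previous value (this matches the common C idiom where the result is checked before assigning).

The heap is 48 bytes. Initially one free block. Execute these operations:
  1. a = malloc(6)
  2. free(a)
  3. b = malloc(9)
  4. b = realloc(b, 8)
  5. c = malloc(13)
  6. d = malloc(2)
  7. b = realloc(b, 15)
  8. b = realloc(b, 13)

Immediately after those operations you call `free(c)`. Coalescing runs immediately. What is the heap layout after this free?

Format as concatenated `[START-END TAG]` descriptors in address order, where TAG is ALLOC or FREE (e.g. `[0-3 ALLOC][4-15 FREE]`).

Op 1: a = malloc(6) -> a = 0; heap: [0-5 ALLOC][6-47 FREE]
Op 2: free(a) -> (freed a); heap: [0-47 FREE]
Op 3: b = malloc(9) -> b = 0; heap: [0-8 ALLOC][9-47 FREE]
Op 4: b = realloc(b, 8) -> b = 0; heap: [0-7 ALLOC][8-47 FREE]
Op 5: c = malloc(13) -> c = 8; heap: [0-7 ALLOC][8-20 ALLOC][21-47 FREE]
Op 6: d = malloc(2) -> d = 21; heap: [0-7 ALLOC][8-20 ALLOC][21-22 ALLOC][23-47 FREE]
Op 7: b = realloc(b, 15) -> b = 23; heap: [0-7 FREE][8-20 ALLOC][21-22 ALLOC][23-37 ALLOC][38-47 FREE]
Op 8: b = realloc(b, 13) -> b = 23; heap: [0-7 FREE][8-20 ALLOC][21-22 ALLOC][23-35 ALLOC][36-47 FREE]
free(c): c = 8 -> block [8-20 ALLOC]; mark free, coalesce with adjacent free neighbors -> [0-20 FREE][21-22 ALLOC][23-35 ALLOC][36-47 FREE]

Answer: [0-20 FREE][21-22 ALLOC][23-35 ALLOC][36-47 FREE]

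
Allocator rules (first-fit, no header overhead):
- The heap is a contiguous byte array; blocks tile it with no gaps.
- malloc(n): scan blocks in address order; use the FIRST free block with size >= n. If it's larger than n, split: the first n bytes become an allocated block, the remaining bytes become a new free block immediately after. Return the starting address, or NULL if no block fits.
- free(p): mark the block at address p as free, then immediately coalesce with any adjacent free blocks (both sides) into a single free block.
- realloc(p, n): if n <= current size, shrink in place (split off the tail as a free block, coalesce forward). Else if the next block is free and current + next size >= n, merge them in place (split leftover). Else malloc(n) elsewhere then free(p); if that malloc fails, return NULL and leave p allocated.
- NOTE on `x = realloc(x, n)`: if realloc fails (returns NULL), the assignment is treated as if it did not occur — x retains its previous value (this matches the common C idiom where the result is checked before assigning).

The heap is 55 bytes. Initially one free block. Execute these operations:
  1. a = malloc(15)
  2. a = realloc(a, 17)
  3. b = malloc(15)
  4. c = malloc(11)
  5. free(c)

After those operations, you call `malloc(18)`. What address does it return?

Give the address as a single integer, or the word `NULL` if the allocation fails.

Op 1: a = malloc(15) -> a = 0; heap: [0-14 ALLOC][15-54 FREE]
Op 2: a = realloc(a, 17) -> a = 0; heap: [0-16 ALLOC][17-54 FREE]
Op 3: b = malloc(15) -> b = 17; heap: [0-16 ALLOC][17-31 ALLOC][32-54 FREE]
Op 4: c = malloc(11) -> c = 32; heap: [0-16 ALLOC][17-31 ALLOC][32-42 ALLOC][43-54 FREE]
Op 5: free(c) -> (freed c); heap: [0-16 ALLOC][17-31 ALLOC][32-54 FREE]
malloc(18): first-fit scan over [0-16 ALLOC][17-31 ALLOC][32-54 FREE] -> 32

Answer: 32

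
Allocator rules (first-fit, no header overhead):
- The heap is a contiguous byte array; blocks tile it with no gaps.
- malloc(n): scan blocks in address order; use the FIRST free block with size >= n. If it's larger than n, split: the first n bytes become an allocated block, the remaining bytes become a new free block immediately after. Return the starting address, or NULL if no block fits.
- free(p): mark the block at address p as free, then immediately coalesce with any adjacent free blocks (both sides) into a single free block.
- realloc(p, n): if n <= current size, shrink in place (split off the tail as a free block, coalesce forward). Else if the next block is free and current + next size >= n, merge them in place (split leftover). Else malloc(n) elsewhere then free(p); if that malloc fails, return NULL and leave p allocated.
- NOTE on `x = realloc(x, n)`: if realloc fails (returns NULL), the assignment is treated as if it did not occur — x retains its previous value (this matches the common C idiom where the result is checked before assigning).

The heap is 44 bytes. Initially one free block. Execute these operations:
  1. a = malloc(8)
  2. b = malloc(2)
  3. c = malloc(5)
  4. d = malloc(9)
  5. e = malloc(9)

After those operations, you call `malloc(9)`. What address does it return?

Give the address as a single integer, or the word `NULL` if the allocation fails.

Op 1: a = malloc(8) -> a = 0; heap: [0-7 ALLOC][8-43 FREE]
Op 2: b = malloc(2) -> b = 8; heap: [0-7 ALLOC][8-9 ALLOC][10-43 FREE]
Op 3: c = malloc(5) -> c = 10; heap: [0-7 ALLOC][8-9 ALLOC][10-14 ALLOC][15-43 FREE]
Op 4: d = malloc(9) -> d = 15; heap: [0-7 ALLOC][8-9 ALLOC][10-14 ALLOC][15-23 ALLOC][24-43 FREE]
Op 5: e = malloc(9) -> e = 24; heap: [0-7 ALLOC][8-9 ALLOC][10-14 ALLOC][15-23 ALLOC][24-32 ALLOC][33-43 FREE]
malloc(9): first-fit scan over [0-7 ALLOC][8-9 ALLOC][10-14 ALLOC][15-23 ALLOC][24-32 ALLOC][33-43 FREE] -> 33

Answer: 33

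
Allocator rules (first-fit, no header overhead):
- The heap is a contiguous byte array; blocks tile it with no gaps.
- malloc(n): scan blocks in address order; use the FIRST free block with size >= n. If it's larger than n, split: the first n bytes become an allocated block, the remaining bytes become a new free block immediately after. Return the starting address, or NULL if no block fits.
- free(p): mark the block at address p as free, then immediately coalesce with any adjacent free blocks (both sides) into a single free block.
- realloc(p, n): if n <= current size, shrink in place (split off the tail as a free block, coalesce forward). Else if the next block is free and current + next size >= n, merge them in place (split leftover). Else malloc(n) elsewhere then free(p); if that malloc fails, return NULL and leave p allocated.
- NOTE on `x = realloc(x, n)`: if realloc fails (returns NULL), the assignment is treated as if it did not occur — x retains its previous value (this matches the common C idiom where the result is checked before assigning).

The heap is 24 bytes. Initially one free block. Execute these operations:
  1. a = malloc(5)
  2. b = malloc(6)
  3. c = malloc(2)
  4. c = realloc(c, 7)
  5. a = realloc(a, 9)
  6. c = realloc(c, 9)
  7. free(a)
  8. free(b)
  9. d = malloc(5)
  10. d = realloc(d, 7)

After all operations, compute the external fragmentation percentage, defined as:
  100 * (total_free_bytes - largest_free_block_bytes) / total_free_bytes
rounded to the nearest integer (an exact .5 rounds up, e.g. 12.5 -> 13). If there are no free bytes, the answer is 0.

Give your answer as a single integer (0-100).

Answer: 50

Derivation:
Op 1: a = malloc(5) -> a = 0; heap: [0-4 ALLOC][5-23 FREE]
Op 2: b = malloc(6) -> b = 5; heap: [0-4 ALLOC][5-10 ALLOC][11-23 FREE]
Op 3: c = malloc(2) -> c = 11; heap: [0-4 ALLOC][5-10 ALLOC][11-12 ALLOC][13-23 FREE]
Op 4: c = realloc(c, 7) -> c = 11; heap: [0-4 ALLOC][5-10 ALLOC][11-17 ALLOC][18-23 FREE]
Op 5: a = realloc(a, 9) -> NULL (a unchanged); heap: [0-4 ALLOC][5-10 ALLOC][11-17 ALLOC][18-23 FREE]
Op 6: c = realloc(c, 9) -> c = 11; heap: [0-4 ALLOC][5-10 ALLOC][11-19 ALLOC][20-23 FREE]
Op 7: free(a) -> (freed a); heap: [0-4 FREE][5-10 ALLOC][11-19 ALLOC][20-23 FREE]
Op 8: free(b) -> (freed b); heap: [0-10 FREE][11-19 ALLOC][20-23 FREE]
Op 9: d = malloc(5) -> d = 0; heap: [0-4 ALLOC][5-10 FREE][11-19 ALLOC][20-23 FREE]
Op 10: d = realloc(d, 7) -> d = 0; heap: [0-6 ALLOC][7-10 FREE][11-19 ALLOC][20-23 FREE]
Free blocks: [4 4] total_free=8 largest=4 -> 100*(8-4)/8 = 400/8 = 50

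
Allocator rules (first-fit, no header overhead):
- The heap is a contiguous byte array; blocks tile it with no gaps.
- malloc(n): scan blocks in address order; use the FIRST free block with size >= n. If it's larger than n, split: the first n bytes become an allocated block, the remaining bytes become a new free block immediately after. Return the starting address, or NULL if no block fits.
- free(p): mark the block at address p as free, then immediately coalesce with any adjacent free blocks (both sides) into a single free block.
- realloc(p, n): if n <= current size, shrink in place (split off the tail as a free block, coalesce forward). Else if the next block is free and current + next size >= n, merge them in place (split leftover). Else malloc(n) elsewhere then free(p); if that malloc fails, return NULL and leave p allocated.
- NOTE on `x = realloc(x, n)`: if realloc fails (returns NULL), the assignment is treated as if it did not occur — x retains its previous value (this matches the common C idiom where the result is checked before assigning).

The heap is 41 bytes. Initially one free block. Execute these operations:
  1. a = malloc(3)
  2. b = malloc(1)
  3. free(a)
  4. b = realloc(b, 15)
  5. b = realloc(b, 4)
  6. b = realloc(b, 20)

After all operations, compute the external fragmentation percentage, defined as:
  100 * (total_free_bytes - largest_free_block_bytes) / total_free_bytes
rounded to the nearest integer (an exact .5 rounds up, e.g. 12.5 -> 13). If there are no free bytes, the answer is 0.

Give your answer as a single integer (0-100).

Op 1: a = malloc(3) -> a = 0; heap: [0-2 ALLOC][3-40 FREE]
Op 2: b = malloc(1) -> b = 3; heap: [0-2 ALLOC][3-3 ALLOC][4-40 FREE]
Op 3: free(a) -> (freed a); heap: [0-2 FREE][3-3 ALLOC][4-40 FREE]
Op 4: b = realloc(b, 15) -> b = 3; heap: [0-2 FREE][3-17 ALLOC][18-40 FREE]
Op 5: b = realloc(b, 4) -> b = 3; heap: [0-2 FREE][3-6 ALLOC][7-40 FREE]
Op 6: b = realloc(b, 20) -> b = 3; heap: [0-2 FREE][3-22 ALLOC][23-40 FREE]
Free blocks: [3 18] total_free=21 largest=18 -> 100*(21-18)/21 = 300/21 ≈ 14.286 -> rounds to 14

Answer: 14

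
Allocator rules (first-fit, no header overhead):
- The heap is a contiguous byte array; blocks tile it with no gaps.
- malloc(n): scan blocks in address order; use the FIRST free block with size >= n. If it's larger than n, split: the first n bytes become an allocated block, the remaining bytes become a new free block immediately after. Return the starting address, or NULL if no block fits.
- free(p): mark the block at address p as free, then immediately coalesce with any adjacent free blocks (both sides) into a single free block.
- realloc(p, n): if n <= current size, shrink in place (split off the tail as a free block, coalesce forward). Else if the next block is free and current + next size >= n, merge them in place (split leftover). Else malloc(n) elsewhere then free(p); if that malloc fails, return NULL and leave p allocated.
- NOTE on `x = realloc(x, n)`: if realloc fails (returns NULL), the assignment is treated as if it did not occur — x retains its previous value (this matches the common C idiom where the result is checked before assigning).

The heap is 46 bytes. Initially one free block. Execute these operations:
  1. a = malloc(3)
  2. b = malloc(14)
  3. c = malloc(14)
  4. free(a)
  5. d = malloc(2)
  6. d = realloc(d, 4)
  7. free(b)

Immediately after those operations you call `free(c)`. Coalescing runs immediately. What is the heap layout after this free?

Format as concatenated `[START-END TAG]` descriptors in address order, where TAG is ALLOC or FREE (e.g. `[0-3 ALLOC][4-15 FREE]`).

Answer: [0-30 FREE][31-34 ALLOC][35-45 FREE]

Derivation:
Op 1: a = malloc(3) -> a = 0; heap: [0-2 ALLOC][3-45 FREE]
Op 2: b = malloc(14) -> b = 3; heap: [0-2 ALLOC][3-16 ALLOC][17-45 FREE]
Op 3: c = malloc(14) -> c = 17; heap: [0-2 ALLOC][3-16 ALLOC][17-30 ALLOC][31-45 FREE]
Op 4: free(a) -> (freed a); heap: [0-2 FREE][3-16 ALLOC][17-30 ALLOC][31-45 FREE]
Op 5: d = malloc(2) -> d = 0; heap: [0-1 ALLOC][2-2 FREE][3-16 ALLOC][17-30 ALLOC][31-45 FREE]
Op 6: d = realloc(d, 4) -> d = 31; heap: [0-2 FREE][3-16 ALLOC][17-30 ALLOC][31-34 ALLOC][35-45 FREE]
Op 7: free(b) -> (freed b); heap: [0-16 FREE][17-30 ALLOC][31-34 ALLOC][35-45 FREE]
free(c): c = 17 -> block [17-30 ALLOC]; mark free, coalesce with adjacent free neighbors -> [0-30 FREE][31-34 ALLOC][35-45 FREE]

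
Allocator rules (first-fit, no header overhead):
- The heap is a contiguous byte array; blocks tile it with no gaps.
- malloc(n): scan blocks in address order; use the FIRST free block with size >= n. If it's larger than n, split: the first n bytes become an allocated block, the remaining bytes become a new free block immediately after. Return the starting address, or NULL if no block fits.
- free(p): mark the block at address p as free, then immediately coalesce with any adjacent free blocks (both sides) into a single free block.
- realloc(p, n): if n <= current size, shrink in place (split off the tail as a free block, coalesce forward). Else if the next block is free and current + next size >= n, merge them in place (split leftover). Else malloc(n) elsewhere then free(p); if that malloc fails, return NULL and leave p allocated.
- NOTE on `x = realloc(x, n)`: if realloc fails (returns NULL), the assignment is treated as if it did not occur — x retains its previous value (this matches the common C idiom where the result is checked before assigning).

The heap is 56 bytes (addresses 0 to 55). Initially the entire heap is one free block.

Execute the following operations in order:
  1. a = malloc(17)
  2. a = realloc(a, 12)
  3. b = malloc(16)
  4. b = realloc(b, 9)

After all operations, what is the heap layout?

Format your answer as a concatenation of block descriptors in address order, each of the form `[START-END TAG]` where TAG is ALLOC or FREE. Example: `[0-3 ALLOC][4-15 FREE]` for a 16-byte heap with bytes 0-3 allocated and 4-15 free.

Answer: [0-11 ALLOC][12-20 ALLOC][21-55 FREE]

Derivation:
Op 1: a = malloc(17) -> a = 0; heap: [0-16 ALLOC][17-55 FREE]
Op 2: a = realloc(a, 12) -> a = 0; heap: [0-11 ALLOC][12-55 FREE]
Op 3: b = malloc(16) -> b = 12; heap: [0-11 ALLOC][12-27 ALLOC][28-55 FREE]
Op 4: b = realloc(b, 9) -> b = 12; heap: [0-11 ALLOC][12-20 ALLOC][21-55 FREE]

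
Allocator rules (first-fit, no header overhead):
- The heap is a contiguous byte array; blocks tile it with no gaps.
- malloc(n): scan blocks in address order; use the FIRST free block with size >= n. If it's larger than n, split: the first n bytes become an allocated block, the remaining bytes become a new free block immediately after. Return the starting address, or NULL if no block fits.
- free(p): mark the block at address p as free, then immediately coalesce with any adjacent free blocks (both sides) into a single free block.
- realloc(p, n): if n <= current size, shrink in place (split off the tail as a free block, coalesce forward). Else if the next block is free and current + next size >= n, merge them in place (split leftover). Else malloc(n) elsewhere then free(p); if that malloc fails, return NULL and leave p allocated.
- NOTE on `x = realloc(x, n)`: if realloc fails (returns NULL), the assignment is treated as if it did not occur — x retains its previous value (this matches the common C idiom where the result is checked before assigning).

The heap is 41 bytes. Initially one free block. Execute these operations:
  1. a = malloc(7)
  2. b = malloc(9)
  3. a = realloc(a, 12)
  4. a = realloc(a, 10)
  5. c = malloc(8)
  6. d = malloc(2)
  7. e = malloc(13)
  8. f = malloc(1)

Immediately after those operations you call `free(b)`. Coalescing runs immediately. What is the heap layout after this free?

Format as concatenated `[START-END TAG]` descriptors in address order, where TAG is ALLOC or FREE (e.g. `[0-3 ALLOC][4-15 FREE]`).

Op 1: a = malloc(7) -> a = 0; heap: [0-6 ALLOC][7-40 FREE]
Op 2: b = malloc(9) -> b = 7; heap: [0-6 ALLOC][7-15 ALLOC][16-40 FREE]
Op 3: a = realloc(a, 12) -> a = 16; heap: [0-6 FREE][7-15 ALLOC][16-27 ALLOC][28-40 FREE]
Op 4: a = realloc(a, 10) -> a = 16; heap: [0-6 FREE][7-15 ALLOC][16-25 ALLOC][26-40 FREE]
Op 5: c = malloc(8) -> c = 26; heap: [0-6 FREE][7-15 ALLOC][16-25 ALLOC][26-33 ALLOC][34-40 FREE]
Op 6: d = malloc(2) -> d = 0; heap: [0-1 ALLOC][2-6 FREE][7-15 ALLOC][16-25 ALLOC][26-33 ALLOC][34-40 FREE]
Op 7: e = malloc(13) -> e = NULL; heap: [0-1 ALLOC][2-6 FREE][7-15 ALLOC][16-25 ALLOC][26-33 ALLOC][34-40 FREE]
Op 8: f = malloc(1) -> f = 2; heap: [0-1 ALLOC][2-2 ALLOC][3-6 FREE][7-15 ALLOC][16-25 ALLOC][26-33 ALLOC][34-40 FREE]
free(b): b = 7 -> block [7-15 ALLOC]; mark free, coalesce with adjacent free neighbors -> [0-1 ALLOC][2-2 ALLOC][3-15 FREE][16-25 ALLOC][26-33 ALLOC][34-40 FREE]

Answer: [0-1 ALLOC][2-2 ALLOC][3-15 FREE][16-25 ALLOC][26-33 ALLOC][34-40 FREE]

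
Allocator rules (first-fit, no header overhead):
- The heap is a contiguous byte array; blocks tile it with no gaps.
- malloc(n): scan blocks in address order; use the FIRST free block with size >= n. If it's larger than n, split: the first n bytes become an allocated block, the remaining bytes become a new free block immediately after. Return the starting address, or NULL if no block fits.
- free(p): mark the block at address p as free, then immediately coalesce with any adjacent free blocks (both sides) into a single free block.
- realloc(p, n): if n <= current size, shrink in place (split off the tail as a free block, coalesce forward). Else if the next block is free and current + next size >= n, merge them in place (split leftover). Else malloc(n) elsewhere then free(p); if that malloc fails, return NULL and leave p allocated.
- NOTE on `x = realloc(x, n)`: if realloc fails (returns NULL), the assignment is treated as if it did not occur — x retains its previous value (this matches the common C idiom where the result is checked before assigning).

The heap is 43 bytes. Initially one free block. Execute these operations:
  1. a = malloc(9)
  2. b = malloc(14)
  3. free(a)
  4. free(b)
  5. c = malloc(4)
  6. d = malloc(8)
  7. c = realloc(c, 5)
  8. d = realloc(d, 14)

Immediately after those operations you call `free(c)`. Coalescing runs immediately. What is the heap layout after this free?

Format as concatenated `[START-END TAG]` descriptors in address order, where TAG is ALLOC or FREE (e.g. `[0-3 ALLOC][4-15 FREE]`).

Answer: [0-16 FREE][17-30 ALLOC][31-42 FREE]

Derivation:
Op 1: a = malloc(9) -> a = 0; heap: [0-8 ALLOC][9-42 FREE]
Op 2: b = malloc(14) -> b = 9; heap: [0-8 ALLOC][9-22 ALLOC][23-42 FREE]
Op 3: free(a) -> (freed a); heap: [0-8 FREE][9-22 ALLOC][23-42 FREE]
Op 4: free(b) -> (freed b); heap: [0-42 FREE]
Op 5: c = malloc(4) -> c = 0; heap: [0-3 ALLOC][4-42 FREE]
Op 6: d = malloc(8) -> d = 4; heap: [0-3 ALLOC][4-11 ALLOC][12-42 FREE]
Op 7: c = realloc(c, 5) -> c = 12; heap: [0-3 FREE][4-11 ALLOC][12-16 ALLOC][17-42 FREE]
Op 8: d = realloc(d, 14) -> d = 17; heap: [0-11 FREE][12-16 ALLOC][17-30 ALLOC][31-42 FREE]
free(c): c = 12 -> block [12-16 ALLOC]; mark free, coalesce with adjacent free neighbors -> [0-16 FREE][17-30 ALLOC][31-42 FREE]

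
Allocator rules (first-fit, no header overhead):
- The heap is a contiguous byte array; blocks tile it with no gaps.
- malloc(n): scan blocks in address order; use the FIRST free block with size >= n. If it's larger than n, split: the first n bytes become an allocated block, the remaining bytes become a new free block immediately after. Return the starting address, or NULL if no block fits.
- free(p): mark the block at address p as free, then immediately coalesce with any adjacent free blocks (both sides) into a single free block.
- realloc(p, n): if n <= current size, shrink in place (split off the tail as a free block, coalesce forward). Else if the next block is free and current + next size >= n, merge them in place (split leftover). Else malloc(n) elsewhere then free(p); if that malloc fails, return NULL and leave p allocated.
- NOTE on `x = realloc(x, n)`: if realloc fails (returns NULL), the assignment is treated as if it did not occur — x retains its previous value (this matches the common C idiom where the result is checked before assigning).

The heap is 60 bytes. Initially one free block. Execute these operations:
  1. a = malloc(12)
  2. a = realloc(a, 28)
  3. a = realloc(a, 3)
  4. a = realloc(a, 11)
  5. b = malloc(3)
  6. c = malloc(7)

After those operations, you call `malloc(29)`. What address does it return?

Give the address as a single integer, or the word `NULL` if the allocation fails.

Op 1: a = malloc(12) -> a = 0; heap: [0-11 ALLOC][12-59 FREE]
Op 2: a = realloc(a, 28) -> a = 0; heap: [0-27 ALLOC][28-59 FREE]
Op 3: a = realloc(a, 3) -> a = 0; heap: [0-2 ALLOC][3-59 FREE]
Op 4: a = realloc(a, 11) -> a = 0; heap: [0-10 ALLOC][11-59 FREE]
Op 5: b = malloc(3) -> b = 11; heap: [0-10 ALLOC][11-13 ALLOC][14-59 FREE]
Op 6: c = malloc(7) -> c = 14; heap: [0-10 ALLOC][11-13 ALLOC][14-20 ALLOC][21-59 FREE]
malloc(29): first-fit scan over [0-10 ALLOC][11-13 ALLOC][14-20 ALLOC][21-59 FREE] -> 21

Answer: 21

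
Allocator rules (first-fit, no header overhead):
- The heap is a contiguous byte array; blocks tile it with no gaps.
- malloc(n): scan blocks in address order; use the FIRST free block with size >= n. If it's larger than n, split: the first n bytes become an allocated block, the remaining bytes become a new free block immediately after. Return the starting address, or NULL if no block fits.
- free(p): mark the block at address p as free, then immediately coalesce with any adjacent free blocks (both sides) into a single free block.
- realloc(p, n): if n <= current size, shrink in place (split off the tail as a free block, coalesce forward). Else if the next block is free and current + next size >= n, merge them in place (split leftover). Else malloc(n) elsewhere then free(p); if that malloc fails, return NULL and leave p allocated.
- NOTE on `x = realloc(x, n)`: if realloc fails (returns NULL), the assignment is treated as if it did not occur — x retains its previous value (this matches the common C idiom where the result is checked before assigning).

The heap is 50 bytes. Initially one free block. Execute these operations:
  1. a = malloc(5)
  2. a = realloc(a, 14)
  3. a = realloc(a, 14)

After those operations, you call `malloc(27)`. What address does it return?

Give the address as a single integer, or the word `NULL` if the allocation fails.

Op 1: a = malloc(5) -> a = 0; heap: [0-4 ALLOC][5-49 FREE]
Op 2: a = realloc(a, 14) -> a = 0; heap: [0-13 ALLOC][14-49 FREE]
Op 3: a = realloc(a, 14) -> a = 0; heap: [0-13 ALLOC][14-49 FREE]
malloc(27): first-fit scan over [0-13 ALLOC][14-49 FREE] -> 14

Answer: 14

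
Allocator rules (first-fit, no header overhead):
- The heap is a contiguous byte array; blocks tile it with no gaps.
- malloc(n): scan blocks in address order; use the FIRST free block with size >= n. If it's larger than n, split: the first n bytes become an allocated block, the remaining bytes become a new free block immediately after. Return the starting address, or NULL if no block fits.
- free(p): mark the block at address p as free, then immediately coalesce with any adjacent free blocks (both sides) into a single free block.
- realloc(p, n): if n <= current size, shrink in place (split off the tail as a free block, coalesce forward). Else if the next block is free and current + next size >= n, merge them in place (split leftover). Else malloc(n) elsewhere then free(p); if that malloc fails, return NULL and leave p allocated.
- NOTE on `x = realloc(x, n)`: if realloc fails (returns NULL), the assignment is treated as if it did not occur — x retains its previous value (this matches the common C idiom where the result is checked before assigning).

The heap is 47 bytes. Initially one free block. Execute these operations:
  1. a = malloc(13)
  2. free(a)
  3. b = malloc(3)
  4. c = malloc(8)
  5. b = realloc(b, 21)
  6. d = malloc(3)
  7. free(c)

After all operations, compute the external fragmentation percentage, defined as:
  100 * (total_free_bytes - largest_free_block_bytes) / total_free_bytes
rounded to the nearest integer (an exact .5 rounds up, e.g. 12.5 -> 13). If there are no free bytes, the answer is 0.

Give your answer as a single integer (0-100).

Answer: 35

Derivation:
Op 1: a = malloc(13) -> a = 0; heap: [0-12 ALLOC][13-46 FREE]
Op 2: free(a) -> (freed a); heap: [0-46 FREE]
Op 3: b = malloc(3) -> b = 0; heap: [0-2 ALLOC][3-46 FREE]
Op 4: c = malloc(8) -> c = 3; heap: [0-2 ALLOC][3-10 ALLOC][11-46 FREE]
Op 5: b = realloc(b, 21) -> b = 11; heap: [0-2 FREE][3-10 ALLOC][11-31 ALLOC][32-46 FREE]
Op 6: d = malloc(3) -> d = 0; heap: [0-2 ALLOC][3-10 ALLOC][11-31 ALLOC][32-46 FREE]
Op 7: free(c) -> (freed c); heap: [0-2 ALLOC][3-10 FREE][11-31 ALLOC][32-46 FREE]
Free blocks: [8 15] total_free=23 largest=15 -> 100*(23-15)/23 = 800/23 ≈ 34.783 -> rounds to 35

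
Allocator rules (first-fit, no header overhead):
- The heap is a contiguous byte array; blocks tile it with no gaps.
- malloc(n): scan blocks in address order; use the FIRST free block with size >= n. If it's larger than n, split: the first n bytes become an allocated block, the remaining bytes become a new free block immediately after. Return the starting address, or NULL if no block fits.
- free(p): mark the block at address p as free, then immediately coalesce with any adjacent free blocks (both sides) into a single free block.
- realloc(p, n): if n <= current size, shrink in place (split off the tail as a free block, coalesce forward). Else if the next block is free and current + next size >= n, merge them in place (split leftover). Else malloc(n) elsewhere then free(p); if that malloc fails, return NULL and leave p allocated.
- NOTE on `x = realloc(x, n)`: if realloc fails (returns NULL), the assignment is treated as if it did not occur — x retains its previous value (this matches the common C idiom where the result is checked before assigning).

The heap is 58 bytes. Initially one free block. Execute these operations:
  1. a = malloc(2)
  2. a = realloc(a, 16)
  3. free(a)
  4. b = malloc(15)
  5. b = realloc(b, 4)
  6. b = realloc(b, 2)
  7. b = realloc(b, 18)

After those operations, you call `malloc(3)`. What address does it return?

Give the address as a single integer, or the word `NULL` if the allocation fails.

Op 1: a = malloc(2) -> a = 0; heap: [0-1 ALLOC][2-57 FREE]
Op 2: a = realloc(a, 16) -> a = 0; heap: [0-15 ALLOC][16-57 FREE]
Op 3: free(a) -> (freed a); heap: [0-57 FREE]
Op 4: b = malloc(15) -> b = 0; heap: [0-14 ALLOC][15-57 FREE]
Op 5: b = realloc(b, 4) -> b = 0; heap: [0-3 ALLOC][4-57 FREE]
Op 6: b = realloc(b, 2) -> b = 0; heap: [0-1 ALLOC][2-57 FREE]
Op 7: b = realloc(b, 18) -> b = 0; heap: [0-17 ALLOC][18-57 FREE]
malloc(3): first-fit scan over [0-17 ALLOC][18-57 FREE] -> 18

Answer: 18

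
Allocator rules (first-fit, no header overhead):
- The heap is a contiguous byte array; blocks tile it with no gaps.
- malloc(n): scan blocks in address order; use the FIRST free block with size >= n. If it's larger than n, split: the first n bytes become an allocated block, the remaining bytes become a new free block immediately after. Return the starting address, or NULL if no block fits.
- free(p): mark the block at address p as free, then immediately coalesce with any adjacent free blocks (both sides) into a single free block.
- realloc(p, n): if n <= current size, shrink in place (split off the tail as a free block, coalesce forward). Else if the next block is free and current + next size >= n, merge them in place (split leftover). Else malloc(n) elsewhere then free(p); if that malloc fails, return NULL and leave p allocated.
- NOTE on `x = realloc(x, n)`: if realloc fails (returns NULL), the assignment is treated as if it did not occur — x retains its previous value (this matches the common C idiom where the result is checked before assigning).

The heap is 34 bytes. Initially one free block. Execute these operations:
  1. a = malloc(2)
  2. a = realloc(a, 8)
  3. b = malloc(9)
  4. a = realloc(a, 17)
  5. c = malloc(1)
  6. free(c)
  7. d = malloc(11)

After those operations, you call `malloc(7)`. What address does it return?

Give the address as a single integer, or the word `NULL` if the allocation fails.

Op 1: a = malloc(2) -> a = 0; heap: [0-1 ALLOC][2-33 FREE]
Op 2: a = realloc(a, 8) -> a = 0; heap: [0-7 ALLOC][8-33 FREE]
Op 3: b = malloc(9) -> b = 8; heap: [0-7 ALLOC][8-16 ALLOC][17-33 FREE]
Op 4: a = realloc(a, 17) -> a = 17; heap: [0-7 FREE][8-16 ALLOC][17-33 ALLOC]
Op 5: c = malloc(1) -> c = 0; heap: [0-0 ALLOC][1-7 FREE][8-16 ALLOC][17-33 ALLOC]
Op 6: free(c) -> (freed c); heap: [0-7 FREE][8-16 ALLOC][17-33 ALLOC]
Op 7: d = malloc(11) -> d = NULL; heap: [0-7 FREE][8-16 ALLOC][17-33 ALLOC]
malloc(7): first-fit scan over [0-7 FREE][8-16 ALLOC][17-33 ALLOC] -> 0

Answer: 0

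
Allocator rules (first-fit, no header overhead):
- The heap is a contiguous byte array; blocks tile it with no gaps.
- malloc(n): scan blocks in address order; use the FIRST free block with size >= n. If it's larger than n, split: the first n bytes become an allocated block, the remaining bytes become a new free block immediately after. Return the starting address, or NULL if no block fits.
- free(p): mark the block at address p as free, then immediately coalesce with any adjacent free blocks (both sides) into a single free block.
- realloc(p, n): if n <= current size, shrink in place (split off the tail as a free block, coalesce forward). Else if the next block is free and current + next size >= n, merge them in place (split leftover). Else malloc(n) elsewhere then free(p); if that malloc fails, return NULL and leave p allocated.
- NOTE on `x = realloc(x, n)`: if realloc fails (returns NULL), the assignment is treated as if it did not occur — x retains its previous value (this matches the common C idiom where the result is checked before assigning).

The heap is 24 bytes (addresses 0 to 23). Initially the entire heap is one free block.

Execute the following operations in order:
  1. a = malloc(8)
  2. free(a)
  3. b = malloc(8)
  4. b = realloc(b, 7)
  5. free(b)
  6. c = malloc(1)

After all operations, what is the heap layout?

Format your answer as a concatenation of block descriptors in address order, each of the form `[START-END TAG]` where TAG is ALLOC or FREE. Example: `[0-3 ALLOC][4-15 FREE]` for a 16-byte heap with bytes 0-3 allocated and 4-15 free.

Op 1: a = malloc(8) -> a = 0; heap: [0-7 ALLOC][8-23 FREE]
Op 2: free(a) -> (freed a); heap: [0-23 FREE]
Op 3: b = malloc(8) -> b = 0; heap: [0-7 ALLOC][8-23 FREE]
Op 4: b = realloc(b, 7) -> b = 0; heap: [0-6 ALLOC][7-23 FREE]
Op 5: free(b) -> (freed b); heap: [0-23 FREE]
Op 6: c = malloc(1) -> c = 0; heap: [0-0 ALLOC][1-23 FREE]

Answer: [0-0 ALLOC][1-23 FREE]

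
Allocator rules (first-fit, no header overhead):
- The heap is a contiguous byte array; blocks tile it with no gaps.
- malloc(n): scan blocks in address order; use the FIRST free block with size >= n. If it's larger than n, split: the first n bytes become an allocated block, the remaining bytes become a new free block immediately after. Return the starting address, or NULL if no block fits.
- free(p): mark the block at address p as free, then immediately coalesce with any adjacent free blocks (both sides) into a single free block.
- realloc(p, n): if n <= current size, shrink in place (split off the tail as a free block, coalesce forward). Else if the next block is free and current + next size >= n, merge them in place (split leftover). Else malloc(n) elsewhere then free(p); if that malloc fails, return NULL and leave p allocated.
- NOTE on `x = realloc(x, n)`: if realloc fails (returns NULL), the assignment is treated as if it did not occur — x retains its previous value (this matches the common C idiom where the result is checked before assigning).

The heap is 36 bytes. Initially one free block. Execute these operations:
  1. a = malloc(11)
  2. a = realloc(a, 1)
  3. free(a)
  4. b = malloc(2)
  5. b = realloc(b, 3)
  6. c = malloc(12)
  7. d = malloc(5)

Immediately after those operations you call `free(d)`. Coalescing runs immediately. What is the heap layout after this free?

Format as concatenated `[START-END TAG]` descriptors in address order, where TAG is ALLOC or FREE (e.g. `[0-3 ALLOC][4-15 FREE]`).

Answer: [0-2 ALLOC][3-14 ALLOC][15-35 FREE]

Derivation:
Op 1: a = malloc(11) -> a = 0; heap: [0-10 ALLOC][11-35 FREE]
Op 2: a = realloc(a, 1) -> a = 0; heap: [0-0 ALLOC][1-35 FREE]
Op 3: free(a) -> (freed a); heap: [0-35 FREE]
Op 4: b = malloc(2) -> b = 0; heap: [0-1 ALLOC][2-35 FREE]
Op 5: b = realloc(b, 3) -> b = 0; heap: [0-2 ALLOC][3-35 FREE]
Op 6: c = malloc(12) -> c = 3; heap: [0-2 ALLOC][3-14 ALLOC][15-35 FREE]
Op 7: d = malloc(5) -> d = 15; heap: [0-2 ALLOC][3-14 ALLOC][15-19 ALLOC][20-35 FREE]
free(d): d = 15 -> block [15-19 ALLOC]; mark free, coalesce with adjacent free neighbors -> [0-2 ALLOC][3-14 ALLOC][15-35 FREE]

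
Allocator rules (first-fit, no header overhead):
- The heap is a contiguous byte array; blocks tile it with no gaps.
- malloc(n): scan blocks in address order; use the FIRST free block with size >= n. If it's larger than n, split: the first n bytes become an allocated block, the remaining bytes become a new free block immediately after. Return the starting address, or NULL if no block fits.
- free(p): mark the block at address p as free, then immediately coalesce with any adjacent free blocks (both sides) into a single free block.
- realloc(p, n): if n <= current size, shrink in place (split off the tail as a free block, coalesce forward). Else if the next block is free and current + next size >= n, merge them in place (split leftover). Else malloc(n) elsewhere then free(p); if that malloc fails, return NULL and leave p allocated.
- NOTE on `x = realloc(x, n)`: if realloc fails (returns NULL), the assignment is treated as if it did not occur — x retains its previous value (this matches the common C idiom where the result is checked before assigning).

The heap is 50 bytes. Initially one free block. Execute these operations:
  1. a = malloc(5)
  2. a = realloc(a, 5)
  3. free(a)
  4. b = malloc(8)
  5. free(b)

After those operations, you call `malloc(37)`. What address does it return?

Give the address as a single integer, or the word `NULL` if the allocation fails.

Op 1: a = malloc(5) -> a = 0; heap: [0-4 ALLOC][5-49 FREE]
Op 2: a = realloc(a, 5) -> a = 0; heap: [0-4 ALLOC][5-49 FREE]
Op 3: free(a) -> (freed a); heap: [0-49 FREE]
Op 4: b = malloc(8) -> b = 0; heap: [0-7 ALLOC][8-49 FREE]
Op 5: free(b) -> (freed b); heap: [0-49 FREE]
malloc(37): first-fit scan over [0-49 FREE] -> 0

Answer: 0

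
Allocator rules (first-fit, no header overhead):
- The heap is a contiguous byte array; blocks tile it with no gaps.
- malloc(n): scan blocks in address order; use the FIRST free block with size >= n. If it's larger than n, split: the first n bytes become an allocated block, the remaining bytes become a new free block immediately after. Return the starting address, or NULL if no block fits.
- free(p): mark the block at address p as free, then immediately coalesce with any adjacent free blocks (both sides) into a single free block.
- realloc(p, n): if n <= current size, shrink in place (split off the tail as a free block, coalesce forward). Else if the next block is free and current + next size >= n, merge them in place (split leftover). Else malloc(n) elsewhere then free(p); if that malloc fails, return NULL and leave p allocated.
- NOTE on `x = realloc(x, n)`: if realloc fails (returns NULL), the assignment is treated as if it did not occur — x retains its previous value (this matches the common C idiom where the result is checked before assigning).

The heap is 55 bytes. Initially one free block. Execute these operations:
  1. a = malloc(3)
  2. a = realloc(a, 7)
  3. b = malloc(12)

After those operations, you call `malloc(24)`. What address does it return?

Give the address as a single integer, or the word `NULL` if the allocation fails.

Op 1: a = malloc(3) -> a = 0; heap: [0-2 ALLOC][3-54 FREE]
Op 2: a = realloc(a, 7) -> a = 0; heap: [0-6 ALLOC][7-54 FREE]
Op 3: b = malloc(12) -> b = 7; heap: [0-6 ALLOC][7-18 ALLOC][19-54 FREE]
malloc(24): first-fit scan over [0-6 ALLOC][7-18 ALLOC][19-54 FREE] -> 19

Answer: 19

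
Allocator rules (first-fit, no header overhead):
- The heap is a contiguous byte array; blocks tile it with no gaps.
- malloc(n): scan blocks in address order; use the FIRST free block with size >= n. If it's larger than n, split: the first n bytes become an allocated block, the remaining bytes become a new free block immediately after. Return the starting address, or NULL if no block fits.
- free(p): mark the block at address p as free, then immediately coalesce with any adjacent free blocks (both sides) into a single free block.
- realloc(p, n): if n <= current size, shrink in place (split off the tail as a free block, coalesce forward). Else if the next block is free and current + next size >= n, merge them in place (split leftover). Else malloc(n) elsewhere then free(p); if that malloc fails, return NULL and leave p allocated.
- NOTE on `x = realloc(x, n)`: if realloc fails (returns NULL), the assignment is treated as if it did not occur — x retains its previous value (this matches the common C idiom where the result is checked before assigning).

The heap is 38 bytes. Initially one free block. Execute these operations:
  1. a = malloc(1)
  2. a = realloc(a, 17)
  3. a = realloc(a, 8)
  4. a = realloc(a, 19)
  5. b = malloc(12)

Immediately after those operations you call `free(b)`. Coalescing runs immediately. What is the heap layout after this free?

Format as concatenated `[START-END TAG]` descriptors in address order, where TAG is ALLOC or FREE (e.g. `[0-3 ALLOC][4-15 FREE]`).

Answer: [0-18 ALLOC][19-37 FREE]

Derivation:
Op 1: a = malloc(1) -> a = 0; heap: [0-0 ALLOC][1-37 FREE]
Op 2: a = realloc(a, 17) -> a = 0; heap: [0-16 ALLOC][17-37 FREE]
Op 3: a = realloc(a, 8) -> a = 0; heap: [0-7 ALLOC][8-37 FREE]
Op 4: a = realloc(a, 19) -> a = 0; heap: [0-18 ALLOC][19-37 FREE]
Op 5: b = malloc(12) -> b = 19; heap: [0-18 ALLOC][19-30 ALLOC][31-37 FREE]
free(b): b = 19 -> block [19-30 ALLOC]; mark free, coalesce with adjacent free neighbors -> [0-18 ALLOC][19-37 FREE]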